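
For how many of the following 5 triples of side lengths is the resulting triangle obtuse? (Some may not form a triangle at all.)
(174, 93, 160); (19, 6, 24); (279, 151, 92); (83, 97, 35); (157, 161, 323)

2

(174,93,160): 93²+160² = 34249 > 30276 = 174² → acute
(19,6,24): 6²+19² = 397 < 576 = 24² → obtuse
(279,151,92): 92+151 ≤ 279, not a triangle
(83,97,35): 35²+83² = 8114 < 9409 = 97² → obtuse
(157,161,323): 157+161 ≤ 323, not a triangle
2 of the 5 are obtuse.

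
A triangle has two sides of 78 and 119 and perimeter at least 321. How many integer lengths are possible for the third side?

73

Triangle inequality: 41 < x < 197. Perimeter ≥ 321 gives x ≥ 321 − 78 − 119 = 124.
So 124 ≤ x < 197; integers 124 through 196: 73 values.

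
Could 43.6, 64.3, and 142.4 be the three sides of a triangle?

The longest side is 142.4, but the other two sum to only 107.9.
107.9 < 142.4, so the triangle inequality fails.

No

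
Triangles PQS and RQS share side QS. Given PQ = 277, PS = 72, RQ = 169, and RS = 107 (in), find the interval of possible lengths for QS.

205 < QS < 276

From triangle PQS: |277 − 72| < QS < 277 + 72, i.e. 205 < QS < 349.
From triangle RQS: 62 < QS < 276.
Both must hold, so QS lies in the intersection.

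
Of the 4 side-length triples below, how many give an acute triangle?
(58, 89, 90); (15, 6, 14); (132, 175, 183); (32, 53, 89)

(58,89,90): 58²+89² = 11285 > 8100 = 90² → acute
(15,6,14): 6²+14² = 232 > 225 = 15² → acute
(132,175,183): 132²+175² = 48049 > 33489 = 183² → acute
(32,53,89): 32+53 ≤ 89, not a triangle
3 of the 4 are acute.

3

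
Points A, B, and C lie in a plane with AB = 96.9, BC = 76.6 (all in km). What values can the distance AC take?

20.3 ≤ AC ≤ 173.5 km

By the triangle inequality, |96.9 − 76.6| ≤ AC ≤ 96.9 + 76.6.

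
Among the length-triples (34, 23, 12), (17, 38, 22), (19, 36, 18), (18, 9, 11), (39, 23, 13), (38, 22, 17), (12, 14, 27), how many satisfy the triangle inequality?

5

(12,23,34): 12+23 > 34 → valid
(17,22,38): 17+22 > 38 → valid
(18,19,36): 18+19 > 36 → valid
(9,11,18): 9+11 > 18 → valid
(13,23,39): 13+23 ≤ 39 → not valid
(17,22,38): 17+22 > 38 → valid
(12,14,27): 12+14 ≤ 27 → not valid
5 of the 7 triples form a triangle.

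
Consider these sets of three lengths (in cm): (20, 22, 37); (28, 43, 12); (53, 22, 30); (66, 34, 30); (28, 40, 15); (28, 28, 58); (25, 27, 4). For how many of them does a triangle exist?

(20,22,37): 20+22 > 37 → valid
(12,28,43): 12+28 ≤ 43 → not valid
(22,30,53): 22+30 ≤ 53 → not valid
(30,34,66): 30+34 ≤ 66 → not valid
(15,28,40): 15+28 > 40 → valid
(28,28,58): 28+28 ≤ 58 → not valid
(4,25,27): 4+25 > 27 → valid
3 of the 7 triples form a triangle.

3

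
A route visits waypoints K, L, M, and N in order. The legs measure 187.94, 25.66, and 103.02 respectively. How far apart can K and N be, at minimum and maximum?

59.26 ≤ KN ≤ 316.62

The maximum is all hops collinear in one direction: 187.94 + 25.66 + 103.02 = 316.62.
The longest hop is 187.94; the others sum to 128.68. Folding the others back against it leaves at least 187.94 − 128.68 = 59.26.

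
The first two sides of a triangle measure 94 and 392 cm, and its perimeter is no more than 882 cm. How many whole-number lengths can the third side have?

Triangle inequality: 298 < x < 486. Perimeter ≤ 882 gives x ≤ 882 − 94 − 392 = 396.
So 298 < x ≤ 396; integers 299 through 396: 98 values.

98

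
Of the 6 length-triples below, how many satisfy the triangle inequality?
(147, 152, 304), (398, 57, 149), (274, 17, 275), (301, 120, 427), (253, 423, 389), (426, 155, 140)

2

(147,152,304): 147+152 ≤ 304 → not valid
(57,149,398): 57+149 ≤ 398 → not valid
(17,274,275): 17+274 > 275 → valid
(120,301,427): 120+301 ≤ 427 → not valid
(253,389,423): 253+389 > 423 → valid
(140,155,426): 140+155 ≤ 426 → not valid
2 of the 6 triples form a triangle.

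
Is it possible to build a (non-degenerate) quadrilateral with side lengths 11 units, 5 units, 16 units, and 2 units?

Yes

A quadrilateral exists iff every side is shorter than the sum of the others — equivalently, the longest side is less than the sum of the rest.
Longest side 16 < 18 (sum of the remaining 3), so yes.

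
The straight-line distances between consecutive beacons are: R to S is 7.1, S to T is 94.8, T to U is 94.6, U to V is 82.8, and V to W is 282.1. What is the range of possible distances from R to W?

The maximum is all hops collinear in one direction: 7.1 + 94.8 + 94.6 + 82.8 + 282.1 = 561.4.
The longest hop is 282.1; the others sum to 279.3. Folding the others back against it leaves at least 282.1 − 279.3 = 2.8.

2.8 ≤ RW ≤ 561.4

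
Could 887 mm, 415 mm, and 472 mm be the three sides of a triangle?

The two shorter sides sum to 887, exactly equal to the longest side 887.
That gives only a degenerate (flat) triangle — the inequality must be strict.

No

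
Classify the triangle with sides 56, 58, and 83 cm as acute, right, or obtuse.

obtuse

Compare the square of the longest side to the sum of squares of the other two: 56² + 58² = 6500 < 6889 = 83².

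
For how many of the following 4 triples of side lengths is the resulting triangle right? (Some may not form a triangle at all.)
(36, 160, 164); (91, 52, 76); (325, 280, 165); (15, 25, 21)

(36,160,164): 36²+160² = 26896 = 164² → right
(91,52,76): 52²+76² = 8480 > 8281 = 91² → acute
(325,280,165): 165²+280² = 105625 = 325² → right
(15,25,21): 15²+21² = 666 > 625 = 25² → acute
2 of the 4 are right.

2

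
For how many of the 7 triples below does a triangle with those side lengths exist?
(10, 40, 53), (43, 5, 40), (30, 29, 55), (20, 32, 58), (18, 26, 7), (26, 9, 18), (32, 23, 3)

(10,40,53): 10+40 ≤ 53 → not valid
(5,40,43): 5+40 > 43 → valid
(29,30,55): 29+30 > 55 → valid
(20,32,58): 20+32 ≤ 58 → not valid
(7,18,26): 7+18 ≤ 26 → not valid
(9,18,26): 9+18 > 26 → valid
(3,23,32): 3+23 ≤ 32 → not valid
3 of the 7 triples form a triangle.

3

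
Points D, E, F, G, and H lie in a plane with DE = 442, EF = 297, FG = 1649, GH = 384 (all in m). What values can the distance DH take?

The maximum is all hops collinear in one direction: 442 + 297 + 1649 + 384 = 2772.
The longest hop is 1649; the others sum to 1123. Folding the others back against it leaves at least 1649 − 1123 = 526.

526 ≤ DH ≤ 2772 m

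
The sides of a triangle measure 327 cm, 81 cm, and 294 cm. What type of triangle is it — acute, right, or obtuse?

Compare the square of the longest side to the sum of squares of the other two: 81² + 294² = 92997 < 106929 = 327².

obtuse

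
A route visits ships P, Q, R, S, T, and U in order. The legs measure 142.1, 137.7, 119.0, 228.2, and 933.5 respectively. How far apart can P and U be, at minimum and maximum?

The maximum is all hops collinear in one direction: 142.1 + 137.7 + 119.0 + 228.2 + 933.5 = 1560.5.
The longest hop is 933.5; the others sum to 627.0. Folding the others back against it leaves at least 933.5 − 627.0 = 306.5.

306.5 ≤ PU ≤ 1560.5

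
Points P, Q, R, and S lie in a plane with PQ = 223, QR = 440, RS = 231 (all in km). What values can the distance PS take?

The maximum is all hops collinear in one direction: 223 + 440 + 231 = 894.
The longest hop is 440; the others sum to 454. Since 440 ≤ 454, the path can fold back on itself completely, so the minimum distance is 0.

0 ≤ PS ≤ 894 km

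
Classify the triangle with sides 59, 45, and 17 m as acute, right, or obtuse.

obtuse

Compare the square of the longest side to the sum of squares of the other two: 17² + 45² = 2314 < 3481 = 59².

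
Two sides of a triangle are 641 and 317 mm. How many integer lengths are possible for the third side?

633

The third side lies in the open interval (324, 958).
Integers from 325 to 957 inclusive: 957 − 325 + 1 = 633.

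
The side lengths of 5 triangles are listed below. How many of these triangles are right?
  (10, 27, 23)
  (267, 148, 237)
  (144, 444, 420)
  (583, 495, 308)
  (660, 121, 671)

3

(10,27,23): 10²+23² = 629 < 729 = 27² → obtuse
(267,148,237): 148²+237² = 78073 > 71289 = 267² → acute
(144,444,420): 144²+420² = 197136 = 444² → right
(583,495,308): 308²+495² = 339889 = 583² → right
(660,121,671): 121²+660² = 450241 = 671² → right
3 of the 5 are right.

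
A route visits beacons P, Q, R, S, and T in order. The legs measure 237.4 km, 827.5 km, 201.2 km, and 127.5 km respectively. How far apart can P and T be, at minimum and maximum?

261.4 ≤ PT ≤ 1393.6 km

The maximum is all hops collinear in one direction: 237.4 + 827.5 + 201.2 + 127.5 = 1393.6.
The longest hop is 827.5; the others sum to 566.1. Folding the others back against it leaves at least 827.5 − 566.1 = 261.4.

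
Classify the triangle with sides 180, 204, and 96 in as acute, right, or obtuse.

right

Compare the square of the longest side to the sum of squares of the other two: 96² + 180² = 41616 = 204².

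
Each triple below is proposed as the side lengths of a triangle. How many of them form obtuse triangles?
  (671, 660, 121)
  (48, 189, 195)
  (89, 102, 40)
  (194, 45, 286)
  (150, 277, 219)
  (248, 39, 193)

2

(671,660,121): 121²+660² = 450241 = 671² → right
(48,189,195): 48²+189² = 38025 = 195² → right
(89,102,40): 40²+89² = 9521 < 10404 = 102² → obtuse
(194,45,286): 45+194 ≤ 286, not a triangle
(150,277,219): 150²+219² = 70461 < 76729 = 277² → obtuse
(248,39,193): 39+193 ≤ 248, not a triangle
2 of the 6 are obtuse.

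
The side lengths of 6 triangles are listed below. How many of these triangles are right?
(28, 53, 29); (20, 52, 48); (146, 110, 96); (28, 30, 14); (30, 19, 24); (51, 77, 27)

(28,53,29): 28²+29² = 1625 < 2809 = 53² → obtuse
(20,52,48): 20²+48² = 2704 = 52² → right
(146,110,96): 96²+110² = 21316 = 146² → right
(28,30,14): 14²+28² = 980 > 900 = 30² → acute
(30,19,24): 19²+24² = 937 > 900 = 30² → acute
(51,77,27): 27²+51² = 3330 < 5929 = 77² → obtuse
2 of the 6 are right.

2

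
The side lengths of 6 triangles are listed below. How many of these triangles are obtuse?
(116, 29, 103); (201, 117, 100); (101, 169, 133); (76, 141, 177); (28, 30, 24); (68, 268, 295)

5

(116,29,103): 29²+103² = 11450 < 13456 = 116² → obtuse
(201,117,100): 100²+117² = 23689 < 40401 = 201² → obtuse
(101,169,133): 101²+133² = 27890 < 28561 = 169² → obtuse
(76,141,177): 76²+141² = 25657 < 31329 = 177² → obtuse
(28,30,24): 24²+28² = 1360 > 900 = 30² → acute
(68,268,295): 68²+268² = 76448 < 87025 = 295² → obtuse
5 of the 6 are obtuse.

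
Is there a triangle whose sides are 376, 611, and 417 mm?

Yes

The longest side is 611, and the other two sum to 793.
Since 793 > 611, the triangle inequality holds.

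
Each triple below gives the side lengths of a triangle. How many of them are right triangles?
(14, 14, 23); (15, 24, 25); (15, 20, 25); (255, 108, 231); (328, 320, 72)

3

(14,14,23): 14²+14² = 392 < 529 = 23² → obtuse
(15,24,25): 15²+24² = 801 > 625 = 25² → acute
(15,20,25): 15²+20² = 625 = 25² → right
(255,108,231): 108²+231² = 65025 = 255² → right
(328,320,72): 72²+320² = 107584 = 328² → right
3 of the 5 are right.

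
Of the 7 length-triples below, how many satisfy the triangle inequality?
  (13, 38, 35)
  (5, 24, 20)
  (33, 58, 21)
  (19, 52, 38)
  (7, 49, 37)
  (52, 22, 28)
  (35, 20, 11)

(13,35,38): 13+35 > 38 → valid
(5,20,24): 5+20 > 24 → valid
(21,33,58): 21+33 ≤ 58 → not valid
(19,38,52): 19+38 > 52 → valid
(7,37,49): 7+37 ≤ 49 → not valid
(22,28,52): 22+28 ≤ 52 → not valid
(11,20,35): 11+20 ≤ 35 → not valid
3 of the 7 triples form a triangle.

3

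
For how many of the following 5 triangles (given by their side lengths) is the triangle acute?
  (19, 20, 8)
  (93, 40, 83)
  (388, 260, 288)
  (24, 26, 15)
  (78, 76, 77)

(19,20,8): 8²+19² = 425 > 400 = 20² → acute
(93,40,83): 40²+83² = 8489 < 8649 = 93² → obtuse
(388,260,288): 260²+288² = 150544 = 388² → right
(24,26,15): 15²+24² = 801 > 676 = 26² → acute
(78,76,77): 76²+77² = 11705 > 6084 = 78² → acute
3 of the 5 are acute.

3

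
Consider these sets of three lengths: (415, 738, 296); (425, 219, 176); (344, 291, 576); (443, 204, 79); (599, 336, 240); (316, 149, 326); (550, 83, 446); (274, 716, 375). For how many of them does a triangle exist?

(296,415,738): 296+415 ≤ 738 → not valid
(176,219,425): 176+219 ≤ 425 → not valid
(291,344,576): 291+344 > 576 → valid
(79,204,443): 79+204 ≤ 443 → not valid
(240,336,599): 240+336 ≤ 599 → not valid
(149,316,326): 149+316 > 326 → valid
(83,446,550): 83+446 ≤ 550 → not valid
(274,375,716): 274+375 ≤ 716 → not valid
2 of the 8 triples form a triangle.

2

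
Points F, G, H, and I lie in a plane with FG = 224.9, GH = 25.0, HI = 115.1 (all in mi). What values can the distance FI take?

The maximum is all hops collinear in one direction: 224.9 + 25.0 + 115.1 = 365.0.
The longest hop is 224.9; the others sum to 140.1. Folding the others back against it leaves at least 224.9 − 140.1 = 84.8.

84.8 ≤ FI ≤ 365.0 mi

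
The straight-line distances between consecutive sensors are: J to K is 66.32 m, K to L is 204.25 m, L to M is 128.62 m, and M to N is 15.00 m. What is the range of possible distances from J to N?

0 ≤ JN ≤ 414.19 m

The maximum is all hops collinear in one direction: 66.32 + 204.25 + 128.62 + 15.00 = 414.19.
The longest hop is 204.25; the others sum to 209.94. Since 204.25 ≤ 209.94, the path can fold back on itself completely, so the minimum distance is 0.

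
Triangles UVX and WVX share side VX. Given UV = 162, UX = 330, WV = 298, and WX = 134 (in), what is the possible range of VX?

168 < VX < 432

From triangle UVX: |162 − 330| < VX < 162 + 330, i.e. 168 < VX < 492.
From triangle WVX: 164 < VX < 432.
Both must hold, so VX lies in the intersection.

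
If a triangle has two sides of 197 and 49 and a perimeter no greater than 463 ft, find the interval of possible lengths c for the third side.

148 < c ≤ 217 ft

Triangle inequality alone gives 148 < c < 246.
The perimeter condition gives c ≤ 463 − 197 − 49 = 217.
Intersecting the two: 148 < c ≤ 217.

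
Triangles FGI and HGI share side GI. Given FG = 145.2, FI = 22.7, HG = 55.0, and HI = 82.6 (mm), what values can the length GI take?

122.5 < GI < 137.6

From triangle FGI: |145.2 − 22.7| < GI < 145.2 + 22.7, i.e. 122.5 < GI < 167.9.
From triangle HGI: 27.6 < GI < 137.6.
Both must hold, so GI lies in the intersection.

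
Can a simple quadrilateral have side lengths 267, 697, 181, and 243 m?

For a quadrilateral, each side must be shorter than the sum of the others.
Here the longest side is 697, but the remaining 3 sides sum to only 691.

No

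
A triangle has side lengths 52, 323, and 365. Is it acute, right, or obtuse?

Compare the square of the longest side to the sum of squares of the other two: 52² + 323² = 107033 < 133225 = 365².

obtuse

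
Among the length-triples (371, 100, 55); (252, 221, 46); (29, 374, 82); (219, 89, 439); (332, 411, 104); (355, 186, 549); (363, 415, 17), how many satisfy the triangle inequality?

2

(55,100,371): 55+100 ≤ 371 → not valid
(46,221,252): 46+221 > 252 → valid
(29,82,374): 29+82 ≤ 374 → not valid
(89,219,439): 89+219 ≤ 439 → not valid
(104,332,411): 104+332 > 411 → valid
(186,355,549): 186+355 ≤ 549 → not valid
(17,363,415): 17+363 ≤ 415 → not valid
2 of the 7 triples form a triangle.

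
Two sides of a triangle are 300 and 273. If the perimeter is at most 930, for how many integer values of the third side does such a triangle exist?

330

Triangle inequality: 27 < x < 573. Perimeter ≤ 930 gives x ≤ 930 − 300 − 273 = 357.
So 27 < x ≤ 357; integers 28 through 357: 330 values.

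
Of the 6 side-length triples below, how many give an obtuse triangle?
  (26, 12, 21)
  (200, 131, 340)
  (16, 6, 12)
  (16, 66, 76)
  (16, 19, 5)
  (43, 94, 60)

5

(26,12,21): 12²+21² = 585 < 676 = 26² → obtuse
(200,131,340): 131+200 ≤ 340, not a triangle
(16,6,12): 6²+12² = 180 < 256 = 16² → obtuse
(16,66,76): 16²+66² = 4612 < 5776 = 76² → obtuse
(16,19,5): 5²+16² = 281 < 361 = 19² → obtuse
(43,94,60): 43²+60² = 5449 < 8836 = 94² → obtuse
5 of the 6 are obtuse.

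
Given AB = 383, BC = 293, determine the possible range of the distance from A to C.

90 ≤ AC ≤ 676

By the triangle inequality, |383 − 293| ≤ AC ≤ 383 + 293.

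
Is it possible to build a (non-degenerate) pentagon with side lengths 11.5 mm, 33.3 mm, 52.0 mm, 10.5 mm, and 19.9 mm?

Yes

A pentagon exists iff every side is shorter than the sum of the others — equivalently, the longest side is less than the sum of the rest.
Longest side 52.0 < 75.2 (sum of the remaining 4), so yes.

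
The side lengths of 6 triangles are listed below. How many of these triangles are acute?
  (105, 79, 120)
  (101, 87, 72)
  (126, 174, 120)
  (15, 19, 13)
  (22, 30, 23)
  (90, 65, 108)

5

(105,79,120): 79²+105² = 17266 > 14400 = 120² → acute
(101,87,72): 72²+87² = 12753 > 10201 = 101² → acute
(126,174,120): 120²+126² = 30276 = 174² → right
(15,19,13): 13²+15² = 394 > 361 = 19² → acute
(22,30,23): 22²+23² = 1013 > 900 = 30² → acute
(90,65,108): 65²+90² = 12325 > 11664 = 108² → acute
5 of the 6 are acute.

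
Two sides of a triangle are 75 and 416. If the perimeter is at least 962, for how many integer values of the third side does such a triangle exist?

20

Triangle inequality: 341 < x < 491. Perimeter ≥ 962 gives x ≥ 962 − 75 − 416 = 471.
So 471 ≤ x < 491; integers 471 through 490: 20 values.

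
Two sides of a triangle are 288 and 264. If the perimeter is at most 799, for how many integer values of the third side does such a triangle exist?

Triangle inequality: 24 < x < 552. Perimeter ≤ 799 gives x ≤ 799 − 288 − 264 = 247.
So 24 < x ≤ 247; integers 25 through 247: 223 values.

223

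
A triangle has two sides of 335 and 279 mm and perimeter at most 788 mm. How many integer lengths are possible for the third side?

118

Triangle inequality: 56 < x < 614. Perimeter ≤ 788 gives x ≤ 788 − 335 − 279 = 174.
So 56 < x ≤ 174; integers 57 through 174: 118 values.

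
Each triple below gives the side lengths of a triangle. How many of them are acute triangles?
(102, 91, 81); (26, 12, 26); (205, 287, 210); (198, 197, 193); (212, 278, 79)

4

(102,91,81): 81²+91² = 14842 > 10404 = 102² → acute
(26,12,26): 12²+26² = 820 > 676 = 26² → acute
(205,287,210): 205²+210² = 86125 > 82369 = 287² → acute
(198,197,193): 193²+197² = 76058 > 39204 = 198² → acute
(212,278,79): 79²+212² = 51185 < 77284 = 278² → obtuse
4 of the 5 are acute.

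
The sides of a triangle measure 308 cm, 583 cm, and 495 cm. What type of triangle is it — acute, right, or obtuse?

Compare the square of the longest side to the sum of squares of the other two: 308² + 495² = 339889 = 583².

right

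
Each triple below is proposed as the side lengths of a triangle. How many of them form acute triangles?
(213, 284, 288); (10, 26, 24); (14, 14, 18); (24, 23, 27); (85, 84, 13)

3

(213,284,288): 213²+284² = 126025 > 82944 = 288² → acute
(10,26,24): 10²+24² = 676 = 26² → right
(14,14,18): 14²+14² = 392 > 324 = 18² → acute
(24,23,27): 23²+24² = 1105 > 729 = 27² → acute
(85,84,13): 13²+84² = 7225 = 85² → right
3 of the 5 are acute.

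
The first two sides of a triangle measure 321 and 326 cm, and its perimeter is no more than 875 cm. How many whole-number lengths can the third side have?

Triangle inequality: 5 < x < 647. Perimeter ≤ 875 gives x ≤ 875 − 321 − 326 = 228.
So 5 < x ≤ 228; integers 6 through 228: 223 values.

223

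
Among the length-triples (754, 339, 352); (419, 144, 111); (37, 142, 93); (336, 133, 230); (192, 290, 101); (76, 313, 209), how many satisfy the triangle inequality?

(339,352,754): 339+352 ≤ 754 → not valid
(111,144,419): 111+144 ≤ 419 → not valid
(37,93,142): 37+93 ≤ 142 → not valid
(133,230,336): 133+230 > 336 → valid
(101,192,290): 101+192 > 290 → valid
(76,209,313): 76+209 ≤ 313 → not valid
2 of the 6 triples form a triangle.

2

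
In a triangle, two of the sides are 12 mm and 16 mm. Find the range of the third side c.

4 < c < 28 (mm)

By the triangle inequality, c must be less than 12 + 16 = 28 and greater than |12 − 16| = 4.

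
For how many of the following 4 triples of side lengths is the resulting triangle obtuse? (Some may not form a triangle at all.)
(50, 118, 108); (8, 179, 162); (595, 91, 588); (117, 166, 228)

1

(50,118,108): 50²+108² = 14164 > 13924 = 118² → acute
(8,179,162): 8+162 ≤ 179, not a triangle
(595,91,588): 91²+588² = 354025 = 595² → right
(117,166,228): 117²+166² = 41245 < 51984 = 228² → obtuse
1 of the 4 is obtuse.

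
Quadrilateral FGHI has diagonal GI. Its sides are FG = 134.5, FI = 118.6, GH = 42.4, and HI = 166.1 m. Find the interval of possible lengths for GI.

123.7 < GI < 208.5

From triangle FGI: |134.5 − 118.6| < GI < 134.5 + 118.6, i.e. 15.9 < GI < 253.1.
From triangle HGI: 123.7 < GI < 208.5.
Both must hold, so GI lies in the intersection.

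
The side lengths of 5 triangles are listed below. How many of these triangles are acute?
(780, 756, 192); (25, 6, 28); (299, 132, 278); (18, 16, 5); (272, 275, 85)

2

(780,756,192): 192²+756² = 608400 = 780² → right
(25,6,28): 6²+25² = 661 < 784 = 28² → obtuse
(299,132,278): 132²+278² = 94708 > 89401 = 299² → acute
(18,16,5): 5²+16² = 281 < 324 = 18² → obtuse
(272,275,85): 85²+272² = 81209 > 75625 = 275² → acute
2 of the 5 are acute.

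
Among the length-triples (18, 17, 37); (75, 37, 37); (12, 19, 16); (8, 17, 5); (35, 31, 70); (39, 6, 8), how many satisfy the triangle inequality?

(17,18,37): 17+18 ≤ 37 → not valid
(37,37,75): 37+37 ≤ 75 → not valid
(12,16,19): 12+16 > 19 → valid
(5,8,17): 5+8 ≤ 17 → not valid
(31,35,70): 31+35 ≤ 70 → not valid
(6,8,39): 6+8 ≤ 39 → not valid
1 of the 6 triples forms a triangle.

1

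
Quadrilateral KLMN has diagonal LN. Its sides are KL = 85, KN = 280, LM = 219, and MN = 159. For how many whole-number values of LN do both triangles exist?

169

From triangle KLN: 195 < LN < 365.
From triangle MLN: 60 < LN < 378.
Intersection: 195 < LN < 365, so integers 196 through 364: 169 values.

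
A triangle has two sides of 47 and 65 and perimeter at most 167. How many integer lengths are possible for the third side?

Triangle inequality: 18 < x < 112. Perimeter ≤ 167 gives x ≤ 167 − 47 − 65 = 55.
So 18 < x ≤ 55; integers 19 through 55: 37 values.

37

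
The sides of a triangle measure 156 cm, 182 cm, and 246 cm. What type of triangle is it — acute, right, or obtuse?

Compare the square of the longest side to the sum of squares of the other two: 156² + 182² = 57460 < 60516 = 246².

obtuse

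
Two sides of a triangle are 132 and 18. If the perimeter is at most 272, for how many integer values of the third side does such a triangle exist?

8

Triangle inequality: 114 < x < 150. Perimeter ≤ 272 gives x ≤ 272 − 132 − 18 = 122.
So 114 < x ≤ 122; integers 115 through 122: 8 values.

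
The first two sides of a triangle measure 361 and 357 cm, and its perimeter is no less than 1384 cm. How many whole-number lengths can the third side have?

52

Triangle inequality: 4 < x < 718. Perimeter ≥ 1384 gives x ≥ 1384 − 361 − 357 = 666.
So 666 ≤ x < 718; integers 666 through 717: 52 values.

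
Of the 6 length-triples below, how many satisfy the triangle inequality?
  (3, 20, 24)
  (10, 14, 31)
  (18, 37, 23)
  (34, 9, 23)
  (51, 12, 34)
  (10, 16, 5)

1

(3,20,24): 3+20 ≤ 24 → not valid
(10,14,31): 10+14 ≤ 31 → not valid
(18,23,37): 18+23 > 37 → valid
(9,23,34): 9+23 ≤ 34 → not valid
(12,34,51): 12+34 ≤ 51 → not valid
(5,10,16): 5+10 ≤ 16 → not valid
1 of the 6 triples forms a triangle.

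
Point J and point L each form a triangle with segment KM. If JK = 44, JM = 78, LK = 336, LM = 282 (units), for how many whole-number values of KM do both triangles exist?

From triangle JKM: 34 < KM < 122.
From triangle LKM: 54 < KM < 618.
Intersection: 54 < KM < 122, so integers 55 through 121: 67 values.

67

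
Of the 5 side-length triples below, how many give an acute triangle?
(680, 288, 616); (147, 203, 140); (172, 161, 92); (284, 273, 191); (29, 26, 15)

(680,288,616): 288²+616² = 462400 = 680² → right
(147,203,140): 140²+147² = 41209 = 203² → right
(172,161,92): 92²+161² = 34385 > 29584 = 172² → acute
(284,273,191): 191²+273² = 111010 > 80656 = 284² → acute
(29,26,15): 15²+26² = 901 > 841 = 29² → acute
3 of the 5 are acute.

3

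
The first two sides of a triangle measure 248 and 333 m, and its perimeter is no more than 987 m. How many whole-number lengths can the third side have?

Triangle inequality: 85 < x < 581. Perimeter ≤ 987 gives x ≤ 987 − 248 − 333 = 406.
So 85 < x ≤ 406; integers 86 through 406: 321 values.

321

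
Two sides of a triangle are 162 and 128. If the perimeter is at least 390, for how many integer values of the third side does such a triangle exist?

190

Triangle inequality: 34 < x < 290. Perimeter ≥ 390 gives x ≥ 390 − 162 − 128 = 100.
So 100 ≤ x < 290; integers 100 through 289: 190 values.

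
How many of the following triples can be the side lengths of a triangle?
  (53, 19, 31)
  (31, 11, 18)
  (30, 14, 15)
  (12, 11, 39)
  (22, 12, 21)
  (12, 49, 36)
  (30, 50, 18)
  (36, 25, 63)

(19,31,53): 19+31 ≤ 53 → not valid
(11,18,31): 11+18 ≤ 31 → not valid
(14,15,30): 14+15 ≤ 30 → not valid
(11,12,39): 11+12 ≤ 39 → not valid
(12,21,22): 12+21 > 22 → valid
(12,36,49): 12+36 ≤ 49 → not valid
(18,30,50): 18+30 ≤ 50 → not valid
(25,36,63): 25+36 ≤ 63 → not valid
1 of the 8 triples forms a triangle.

1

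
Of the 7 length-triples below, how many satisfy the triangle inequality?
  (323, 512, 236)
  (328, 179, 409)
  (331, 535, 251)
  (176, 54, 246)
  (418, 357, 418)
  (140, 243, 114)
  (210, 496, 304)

6

(236,323,512): 236+323 > 512 → valid
(179,328,409): 179+328 > 409 → valid
(251,331,535): 251+331 > 535 → valid
(54,176,246): 54+176 ≤ 246 → not valid
(357,418,418): 357+418 > 418 → valid
(114,140,243): 114+140 > 243 → valid
(210,304,496): 210+304 > 496 → valid
6 of the 7 triples form a triangle.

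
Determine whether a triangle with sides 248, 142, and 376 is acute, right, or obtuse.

obtuse

Compare the square of the longest side to the sum of squares of the other two: 142² + 248² = 81668 < 141376 = 376².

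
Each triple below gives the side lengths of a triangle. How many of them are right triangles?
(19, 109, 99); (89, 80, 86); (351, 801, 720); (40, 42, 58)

2

(19,109,99): 19²+99² = 10162 < 11881 = 109² → obtuse
(89,80,86): 80²+86² = 13796 > 7921 = 89² → acute
(351,801,720): 351²+720² = 641601 = 801² → right
(40,42,58): 40²+42² = 3364 = 58² → right
2 of the 4 are right.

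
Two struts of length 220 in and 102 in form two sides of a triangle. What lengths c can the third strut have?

By the triangle inequality, c must be less than 220 + 102 = 322 and greater than |220 − 102| = 118.

118 < c < 322 (in)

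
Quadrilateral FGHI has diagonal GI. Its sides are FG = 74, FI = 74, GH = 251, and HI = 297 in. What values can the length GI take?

From triangle FGI: |74 − 74| < GI < 74 + 74, i.e. 0 < GI < 148.
From triangle HGI: 46 < GI < 548.
Both must hold, so GI lies in the intersection.

46 < GI < 148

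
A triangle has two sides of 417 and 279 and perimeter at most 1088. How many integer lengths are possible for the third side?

254

Triangle inequality: 138 < x < 696. Perimeter ≤ 1088 gives x ≤ 1088 − 417 − 279 = 392.
So 138 < x ≤ 392; integers 139 through 392: 254 values.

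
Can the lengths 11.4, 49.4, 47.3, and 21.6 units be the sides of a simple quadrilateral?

Yes

A quadrilateral exists iff every side is shorter than the sum of the others — equivalently, the longest side is less than the sum of the rest.
Longest side 49.4 < 80.3 (sum of the remaining 3), so yes.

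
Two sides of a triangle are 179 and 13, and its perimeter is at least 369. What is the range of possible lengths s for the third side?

Triangle inequality alone gives 166 < s < 192.
The perimeter condition gives s ≥ 369 − 179 − 13 = 177.
Intersecting the two: 177 ≤ s < 192.

177 ≤ s < 192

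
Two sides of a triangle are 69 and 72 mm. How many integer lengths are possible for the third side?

The third side lies in the open interval (3, 141).
Integers from 4 to 140 inclusive: 140 − 4 + 1 = 137.

137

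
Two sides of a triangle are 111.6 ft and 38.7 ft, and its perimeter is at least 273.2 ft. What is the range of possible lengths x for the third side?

Triangle inequality alone gives 72.9 < x < 150.3.
The perimeter condition gives x ≥ 273.2 − 111.6 − 38.7 = 122.9.
Intersecting the two: 122.9 ≤ x < 150.3.

122.9 ≤ x < 150.3 ft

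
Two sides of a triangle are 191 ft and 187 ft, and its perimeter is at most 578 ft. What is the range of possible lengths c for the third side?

Triangle inequality alone gives 4 < c < 378.
The perimeter condition gives c ≤ 578 − 191 − 187 = 200.
Intersecting the two: 4 < c ≤ 200.

4 < c ≤ 200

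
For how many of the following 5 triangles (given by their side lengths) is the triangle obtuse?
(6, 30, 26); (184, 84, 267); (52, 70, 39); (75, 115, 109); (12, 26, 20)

(6,30,26): 6²+26² = 712 < 900 = 30² → obtuse
(184,84,267): 84²+184² = 40912 < 71289 = 267² → obtuse
(52,70,39): 39²+52² = 4225 < 4900 = 70² → obtuse
(75,115,109): 75²+109² = 17506 > 13225 = 115² → acute
(12,26,20): 12²+20² = 544 < 676 = 26² → obtuse
4 of the 5 are obtuse.

4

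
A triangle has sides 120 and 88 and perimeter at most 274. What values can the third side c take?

32 < c ≤ 66

Triangle inequality alone gives 32 < c < 208.
The perimeter condition gives c ≤ 274 − 120 − 88 = 66.
Intersecting the two: 32 < c ≤ 66.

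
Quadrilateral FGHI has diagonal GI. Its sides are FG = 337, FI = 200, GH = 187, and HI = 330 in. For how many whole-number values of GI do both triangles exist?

373

From triangle FGI: 137 < GI < 537.
From triangle HGI: 143 < GI < 517.
Intersection: 143 < GI < 517, so integers 144 through 516: 373 values.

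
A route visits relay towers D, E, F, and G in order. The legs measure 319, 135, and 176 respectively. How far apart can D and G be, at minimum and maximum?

8 ≤ DG ≤ 630

The maximum is all hops collinear in one direction: 319 + 135 + 176 = 630.
The longest hop is 319; the others sum to 311. Folding the others back against it leaves at least 319 − 311 = 8.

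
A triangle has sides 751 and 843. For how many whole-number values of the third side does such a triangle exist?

The third side lies in the open interval (92, 1594).
Integers from 93 to 1593 inclusive: 1593 − 93 + 1 = 1501.

1501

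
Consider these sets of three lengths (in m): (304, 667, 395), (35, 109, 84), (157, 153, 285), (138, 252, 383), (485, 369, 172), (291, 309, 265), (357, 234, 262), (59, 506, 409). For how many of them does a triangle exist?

(304,395,667): 304+395 > 667 → valid
(35,84,109): 35+84 > 109 → valid
(153,157,285): 153+157 > 285 → valid
(138,252,383): 138+252 > 383 → valid
(172,369,485): 172+369 > 485 → valid
(265,291,309): 265+291 > 309 → valid
(234,262,357): 234+262 > 357 → valid
(59,409,506): 59+409 ≤ 506 → not valid
7 of the 8 triples form a triangle.

7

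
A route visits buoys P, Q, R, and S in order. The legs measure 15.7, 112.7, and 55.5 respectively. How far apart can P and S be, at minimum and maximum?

41.5 ≤ PS ≤ 183.9

The maximum is all hops collinear in one direction: 15.7 + 112.7 + 55.5 = 183.9.
The longest hop is 112.7; the others sum to 71.2. Folding the others back against it leaves at least 112.7 − 71.2 = 41.5.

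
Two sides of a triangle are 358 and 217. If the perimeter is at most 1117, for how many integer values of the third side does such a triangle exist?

Triangle inequality: 141 < x < 575. Perimeter ≤ 1117 gives x ≤ 1117 − 358 − 217 = 542.
So 141 < x ≤ 542; integers 142 through 542: 401 values.

401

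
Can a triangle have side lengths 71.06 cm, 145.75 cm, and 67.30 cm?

The longest side is 145.75, but the other two sum to only 138.36.
138.36 < 145.75, so the triangle inequality fails.

No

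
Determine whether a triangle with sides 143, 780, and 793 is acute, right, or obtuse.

Compare the square of the longest side to the sum of squares of the other two: 143² + 780² = 628849 = 793².

right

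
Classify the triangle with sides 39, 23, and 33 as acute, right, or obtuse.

Compare the square of the longest side to the sum of squares of the other two: 23² + 33² = 1618 > 1521 = 39².

acute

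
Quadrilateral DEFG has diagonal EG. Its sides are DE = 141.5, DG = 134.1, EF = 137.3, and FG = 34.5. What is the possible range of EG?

102.8 < EG < 171.8

From triangle DEG: |141.5 − 134.1| < EG < 141.5 + 134.1, i.e. 7.4 < EG < 275.6.
From triangle FEG: 102.8 < EG < 171.8.
Both must hold, so EG lies in the intersection.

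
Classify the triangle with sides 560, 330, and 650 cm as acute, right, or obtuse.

right

Compare the square of the longest side to the sum of squares of the other two: 330² + 560² = 422500 = 650².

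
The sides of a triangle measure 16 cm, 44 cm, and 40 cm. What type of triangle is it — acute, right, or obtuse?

obtuse

Compare the square of the longest side to the sum of squares of the other two: 16² + 40² = 1856 < 1936 = 44².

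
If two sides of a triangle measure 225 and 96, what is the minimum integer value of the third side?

130

The third side must be strictly greater than |225 − 96| = 129.
The smallest integer above 129 is 130.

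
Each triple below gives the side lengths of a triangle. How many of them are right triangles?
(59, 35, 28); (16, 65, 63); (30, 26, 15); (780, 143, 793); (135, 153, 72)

3

(59,35,28): 28²+35² = 2009 < 3481 = 59² → obtuse
(16,65,63): 16²+63² = 4225 = 65² → right
(30,26,15): 15²+26² = 901 > 900 = 30² → acute
(780,143,793): 143²+780² = 628849 = 793² → right
(135,153,72): 72²+135² = 23409 = 153² → right
3 of the 5 are right.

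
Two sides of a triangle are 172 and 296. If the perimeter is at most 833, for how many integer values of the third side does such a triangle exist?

Triangle inequality: 124 < x < 468. Perimeter ≤ 833 gives x ≤ 833 − 172 − 296 = 365.
So 124 < x ≤ 365; integers 125 through 365: 241 values.

241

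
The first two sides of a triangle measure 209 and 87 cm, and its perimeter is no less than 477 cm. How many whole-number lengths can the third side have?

115

Triangle inequality: 122 < x < 296. Perimeter ≥ 477 gives x ≥ 477 − 209 − 87 = 181.
So 181 ≤ x < 296; integers 181 through 295: 115 values.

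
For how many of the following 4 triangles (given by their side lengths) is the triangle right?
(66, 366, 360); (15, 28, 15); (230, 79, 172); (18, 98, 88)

1

(66,366,360): 66²+360² = 133956 = 366² → right
(15,28,15): 15²+15² = 450 < 784 = 28² → obtuse
(230,79,172): 79²+172² = 35825 < 52900 = 230² → obtuse
(18,98,88): 18²+88² = 8068 < 9604 = 98² → obtuse
1 of the 4 is right.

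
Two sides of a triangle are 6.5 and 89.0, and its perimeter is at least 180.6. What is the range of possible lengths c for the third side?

85.1 ≤ c < 95.5

Triangle inequality alone gives 82.5 < c < 95.5.
The perimeter condition gives c ≥ 180.6 − 6.5 − 89.0 = 85.1.
Intersecting the two: 85.1 ≤ c < 95.5.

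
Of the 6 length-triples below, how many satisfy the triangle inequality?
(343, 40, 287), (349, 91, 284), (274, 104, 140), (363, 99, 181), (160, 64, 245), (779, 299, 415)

1

(40,287,343): 40+287 ≤ 343 → not valid
(91,284,349): 91+284 > 349 → valid
(104,140,274): 104+140 ≤ 274 → not valid
(99,181,363): 99+181 ≤ 363 → not valid
(64,160,245): 64+160 ≤ 245 → not valid
(299,415,779): 299+415 ≤ 779 → not valid
1 of the 6 triples forms a triangle.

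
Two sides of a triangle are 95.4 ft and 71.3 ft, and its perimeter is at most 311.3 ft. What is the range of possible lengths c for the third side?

24.1 < c ≤ 144.6

Triangle inequality alone gives 24.1 < c < 166.7.
The perimeter condition gives c ≤ 311.3 − 95.4 − 71.3 = 144.6.
Intersecting the two: 24.1 < c ≤ 144.6.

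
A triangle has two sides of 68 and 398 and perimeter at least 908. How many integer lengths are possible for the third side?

Triangle inequality: 330 < x < 466. Perimeter ≥ 908 gives x ≥ 908 − 68 − 398 = 442.
So 442 ≤ x < 466; integers 442 through 465: 24 values.

24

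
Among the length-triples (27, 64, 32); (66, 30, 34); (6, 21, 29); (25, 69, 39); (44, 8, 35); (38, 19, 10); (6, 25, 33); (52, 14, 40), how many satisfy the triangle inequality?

1

(27,32,64): 27+32 ≤ 64 → not valid
(30,34,66): 30+34 ≤ 66 → not valid
(6,21,29): 6+21 ≤ 29 → not valid
(25,39,69): 25+39 ≤ 69 → not valid
(8,35,44): 8+35 ≤ 44 → not valid
(10,19,38): 10+19 ≤ 38 → not valid
(6,25,33): 6+25 ≤ 33 → not valid
(14,40,52): 14+40 > 52 → valid
1 of the 8 triples forms a triangle.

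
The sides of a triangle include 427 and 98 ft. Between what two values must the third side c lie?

By the triangle inequality, c must be less than 427 + 98 = 525 and greater than |427 − 98| = 329.

329 < c < 525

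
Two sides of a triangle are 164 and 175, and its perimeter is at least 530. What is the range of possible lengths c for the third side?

191 ≤ c < 339

Triangle inequality alone gives 11 < c < 339.
The perimeter condition gives c ≥ 530 − 164 − 175 = 191.
Intersecting the two: 191 ≤ c < 339.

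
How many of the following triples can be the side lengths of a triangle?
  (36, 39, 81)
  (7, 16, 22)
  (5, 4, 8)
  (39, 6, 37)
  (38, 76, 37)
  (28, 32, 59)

4

(36,39,81): 36+39 ≤ 81 → not valid
(7,16,22): 7+16 > 22 → valid
(4,5,8): 4+5 > 8 → valid
(6,37,39): 6+37 > 39 → valid
(37,38,76): 37+38 ≤ 76 → not valid
(28,32,59): 28+32 > 59 → valid
4 of the 6 triples form a triangle.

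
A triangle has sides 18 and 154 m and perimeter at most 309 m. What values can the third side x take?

Triangle inequality alone gives 136 < x < 172.
The perimeter condition gives x ≤ 309 − 18 − 154 = 137.
Intersecting the two: 136 < x ≤ 137.

136 < x ≤ 137 m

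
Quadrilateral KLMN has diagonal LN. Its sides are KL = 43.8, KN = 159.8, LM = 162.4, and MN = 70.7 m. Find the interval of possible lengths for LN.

From triangle KLN: |43.8 − 159.8| < LN < 43.8 + 159.8, i.e. 116.0 < LN < 203.6.
From triangle MLN: 91.7 < LN < 233.1.
Both must hold, so LN lies in the intersection.

116.0 < LN < 203.6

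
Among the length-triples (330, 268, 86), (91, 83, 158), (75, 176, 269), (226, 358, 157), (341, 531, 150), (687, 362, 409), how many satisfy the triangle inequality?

4

(86,268,330): 86+268 > 330 → valid
(83,91,158): 83+91 > 158 → valid
(75,176,269): 75+176 ≤ 269 → not valid
(157,226,358): 157+226 > 358 → valid
(150,341,531): 150+341 ≤ 531 → not valid
(362,409,687): 362+409 > 687 → valid
4 of the 6 triples form a triangle.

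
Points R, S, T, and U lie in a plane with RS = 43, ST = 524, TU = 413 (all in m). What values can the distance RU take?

68 ≤ RU ≤ 980 m

The maximum is all hops collinear in one direction: 43 + 524 + 413 = 980.
The longest hop is 524; the others sum to 456. Folding the others back against it leaves at least 524 − 456 = 68.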